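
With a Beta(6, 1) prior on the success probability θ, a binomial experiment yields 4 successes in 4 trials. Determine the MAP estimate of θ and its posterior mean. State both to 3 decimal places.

MAP = 1.000; posterior mean = 0.909

Posterior: Beta(6+4, 1+0) = Beta(10, 1).
Since β = 1 ≤ 1 and α > 1, the Beta density is monotone increasing on [0,1]; the mode is at 1.
Mean = 10/(10+1) = 0.909.
Mode > mean: the posterior has a left tail.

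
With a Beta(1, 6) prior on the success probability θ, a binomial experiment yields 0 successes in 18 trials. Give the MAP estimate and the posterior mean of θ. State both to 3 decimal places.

MAP estimate = 0.000, posterior mean = 0.040

Posterior: Beta(1+0, 6+18) = Beta(1, 24).
Since α = 1 ≤ 1 and β > 1, the Beta density is monotone decreasing on [0,1]; the mode is at 0.
Mean = 1/(1+24) = 0.040.
Mean > mode: the posterior has a right tail.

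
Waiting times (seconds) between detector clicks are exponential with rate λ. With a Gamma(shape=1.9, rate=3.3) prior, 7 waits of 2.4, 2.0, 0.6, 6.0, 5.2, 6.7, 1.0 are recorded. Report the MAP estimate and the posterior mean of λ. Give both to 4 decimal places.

Σ times = 23.9. Posterior: Gamma(shape = 1.9+7 = 8.9, rate = 3.3+23.9 = 27.2).
Mode = (α−1)/β = 7.9/27.2 = 0.2904.
Mean = α/β = 8.9/27.2 = 0.3272.
Right-skewed posterior ⇒ mode < mean.

MAP = 0.2904, posterior mean = 0.3272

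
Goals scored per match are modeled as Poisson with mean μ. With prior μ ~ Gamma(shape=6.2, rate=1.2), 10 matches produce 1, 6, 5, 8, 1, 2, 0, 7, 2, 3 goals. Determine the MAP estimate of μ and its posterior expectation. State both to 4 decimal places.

Σ counts = 35. Posterior: Gamma(shape = 6.2+35 = 41.2, rate = 1.2+10 = 11.2).
Mode = (α−1)/β = 40.2/11.2 = 3.5893.
Mean = α/β = 41.2/11.2 = 3.6786.
The posterior is right-skewed, so the mean exceeds the mode.

MAP = 3.5893, posterior mean = 3.6786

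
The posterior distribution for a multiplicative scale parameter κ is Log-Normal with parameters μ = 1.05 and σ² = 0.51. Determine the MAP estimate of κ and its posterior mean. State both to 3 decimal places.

Mode = exp(μ − σ²) = exp(0.54) = 1.716.
Mean = exp(μ + σ²/2) = exp(1.305) = 3.688.

MAP: 1.716. Posterior mean: 3.688.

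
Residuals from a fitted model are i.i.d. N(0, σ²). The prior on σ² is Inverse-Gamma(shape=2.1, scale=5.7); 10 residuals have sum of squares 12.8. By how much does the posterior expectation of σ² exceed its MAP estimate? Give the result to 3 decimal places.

0.490

Posterior: Inverse-Gamma(shape = 2.1+10/2 = 7.1, scale = 5.7+12.8/2 = 12.1).
Mode = β/(α+1) = 12.1/8.1 = 1.494.
Mean = β/(α−1) = 12.1/6.1 = 1.984.
Difference = 1.984 − 1.494 = 0.490.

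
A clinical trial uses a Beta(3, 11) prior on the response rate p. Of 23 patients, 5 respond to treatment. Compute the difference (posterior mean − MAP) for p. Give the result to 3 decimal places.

Posterior: Beta(3+5, 11+18) = Beta(8, 29).
Mode = (8−1)/(8+29−2) = 7/35 = 0.200.
Mean = 8/(8+29) = 8/37 = 0.216.
Difference = 0.216 − 0.200 = 0.016.
Right-skewed posterior ⇒ mode < mean.

0.016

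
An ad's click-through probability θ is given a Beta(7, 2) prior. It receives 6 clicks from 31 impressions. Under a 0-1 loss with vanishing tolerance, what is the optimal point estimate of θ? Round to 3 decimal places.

0.316

Posterior: Beta(7+6, 2+25) = Beta(13, 27).
Mode = (13−1)/(13+27−2) = 12/38 = 0.316.
Mean = 13/(13+27) = 13/40 = 0.325.
This is the posterior mode — the MAP estimate.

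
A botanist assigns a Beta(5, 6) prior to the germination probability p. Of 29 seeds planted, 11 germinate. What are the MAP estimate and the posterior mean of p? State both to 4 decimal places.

MAP = 0.3947; posterior mean = 0.4000

Posterior: Beta(5+11, 6+18) = Beta(16, 24).
Mode = (16−1)/(16+24−2) = 15/38 = 0.3947.
Mean = 16/(16+24) = 16/40 = 0.4000.
Right-skewed posterior ⇒ mode < mean.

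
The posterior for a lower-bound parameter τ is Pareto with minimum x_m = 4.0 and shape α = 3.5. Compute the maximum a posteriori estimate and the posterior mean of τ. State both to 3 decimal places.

The Pareto density is strictly decreasing on [x_m, ∞), so the mode is x_m = 4.000.
Mean = α·x_m/(α−1) = 3.5·4.0/2.5 = 5.600.

MAP = 4.000; posterior mean = 5.600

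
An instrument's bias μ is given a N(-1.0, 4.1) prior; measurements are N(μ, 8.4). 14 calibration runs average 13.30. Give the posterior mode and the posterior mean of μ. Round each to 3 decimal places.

MAP = 11.474, posterior mean = 11.474

Posterior for μ is Normal. Precision-weighted mean: (1/4.1·-1.0 + 14/8.4·13.30) / (1/4.1 + 14/8.4) = 11.474.
A Normal posterior is symmetric, so mode = mean.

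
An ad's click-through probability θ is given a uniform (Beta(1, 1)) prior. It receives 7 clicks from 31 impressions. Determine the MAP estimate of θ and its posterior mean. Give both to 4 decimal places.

Posterior: Beta(1+7, 1+24) = Beta(8, 25).
Mode = (8−1)/(8+25−2) = 7/31 = 0.2258.
With a flat prior the MAP equals the MLE, 7/31.
Mean = 8/(8+25) = 8/33 = 0.2424.

MAP estimate = 0.2258, posterior mean = 0.2424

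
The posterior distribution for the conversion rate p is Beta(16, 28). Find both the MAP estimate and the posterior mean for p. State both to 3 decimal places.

MAP = 0.357; posterior mean = 0.364

Mode = (16−1)/(16+28−2) = 15/42 = 0.357.
Mean = 16/(16+28) = 16/44 = 0.364.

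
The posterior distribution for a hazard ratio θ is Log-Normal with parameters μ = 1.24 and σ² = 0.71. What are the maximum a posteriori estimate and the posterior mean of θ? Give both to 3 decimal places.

Mode = exp(μ − σ²) = exp(0.53) = 1.699.
Mean = exp(μ + σ²/2) = exp(1.595) = 4.928.

MAP = 1.699, posterior mean = 4.928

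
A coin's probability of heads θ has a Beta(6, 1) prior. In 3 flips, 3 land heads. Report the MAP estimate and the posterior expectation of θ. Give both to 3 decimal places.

Posterior: Beta(6+3, 1+0) = Beta(9, 1).
Since β = 1 ≤ 1 and α > 1, the Beta density is monotone increasing on [0,1]; the mode is at 1.
Mean = 9/(9+1) = 0.900.

MAP estimate = 1.000, posterior expectation = 0.900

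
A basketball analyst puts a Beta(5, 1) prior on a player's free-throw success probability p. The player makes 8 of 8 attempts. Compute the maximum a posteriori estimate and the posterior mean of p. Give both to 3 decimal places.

MAP = 1.000; posterior mean = 0.929

Posterior: Beta(5+8, 1+0) = Beta(13, 1).
Since β = 1 ≤ 1 and α > 1, the Beta density is monotone increasing on [0,1]; the mode is at 1.
Mean = 13/(13+1) = 0.929.
The mean is pulled below the mode by the posterior's left skew.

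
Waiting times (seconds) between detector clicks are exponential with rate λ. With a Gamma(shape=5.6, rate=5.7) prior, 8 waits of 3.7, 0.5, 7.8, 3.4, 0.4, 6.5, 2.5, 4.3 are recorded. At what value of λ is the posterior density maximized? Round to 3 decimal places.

Σ times = 29.1. Posterior: Gamma(shape = 5.6+8 = 13.6, rate = 5.7+29.1 = 34.8).
Mode = (α−1)/β = 12.6/34.8 = 0.362.
Mean = α/β = 13.6/34.8 = 0.391.
This is the posterior mode — the MAP estimate.

0.362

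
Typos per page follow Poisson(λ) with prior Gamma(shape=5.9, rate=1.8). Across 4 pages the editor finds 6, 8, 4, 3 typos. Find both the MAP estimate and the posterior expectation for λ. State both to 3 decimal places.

MAP estimate = 4.466, posterior expectation = 4.638

Σ counts = 21. Posterior: Gamma(shape = 5.9+21 = 26.9, rate = 1.8+4 = 5.8).
Mode = (α−1)/β = 25.9/5.8 = 4.466.
Mean = α/β = 26.9/5.8 = 4.638.
The mean is pulled above the mode by the posterior's right skew.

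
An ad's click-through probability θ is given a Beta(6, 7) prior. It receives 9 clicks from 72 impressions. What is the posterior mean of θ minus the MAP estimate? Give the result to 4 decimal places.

0.0078

Posterior: Beta(6+9, 7+63) = Beta(15, 70).
Mode = (15−1)/(15+70−2) = 14/83 = 0.1687.
Mean = 15/(15+70) = 15/85 = 0.1765.
Difference = 0.1765 − 0.1687 = 0.0078.
Right-skewed posterior ⇒ mode < mean.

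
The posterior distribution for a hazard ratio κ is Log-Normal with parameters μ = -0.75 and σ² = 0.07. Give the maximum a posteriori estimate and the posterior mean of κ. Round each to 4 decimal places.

MAP: 0.4404. Posterior mean: 0.4892.

Mode = exp(μ − σ²) = exp(-0.82) = 0.4404.
Mean = exp(μ + σ²/2) = exp(-0.715) = 0.4892.
Mean > mode: the posterior has a right tail.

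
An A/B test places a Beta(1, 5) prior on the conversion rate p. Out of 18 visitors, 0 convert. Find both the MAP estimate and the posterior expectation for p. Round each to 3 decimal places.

MAP = 0.000; posterior mean = 0.042

Posterior: Beta(1+0, 5+18) = Beta(1, 23).
Since α = 1 ≤ 1 and β > 1, the Beta density is monotone decreasing on [0,1]; the mode is at 0.
Mean = 1/(1+23) = 0.042.
The mean is pulled above the mode by the posterior's right skew.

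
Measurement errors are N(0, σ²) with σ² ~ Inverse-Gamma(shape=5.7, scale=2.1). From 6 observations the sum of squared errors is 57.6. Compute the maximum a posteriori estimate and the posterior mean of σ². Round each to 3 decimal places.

Posterior: Inverse-Gamma(shape = 5.7+6/2 = 8.7, scale = 2.1+57.6/2 = 30.9).
Mode = β/(α+1) = 30.9/9.7 = 3.186.
Mean = β/(α−1) = 30.9/7.7 = 4.013.

σ²_MAP = 3.186, E[σ²|data] = 4.013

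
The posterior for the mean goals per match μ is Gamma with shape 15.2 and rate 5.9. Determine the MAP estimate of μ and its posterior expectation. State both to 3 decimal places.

MAP: 2.407. Posterior mean: 2.576.

Mode = (α−1)/β = 14.2/5.9 = 2.407.
Mean = α/β = 15.2/5.9 = 2.576.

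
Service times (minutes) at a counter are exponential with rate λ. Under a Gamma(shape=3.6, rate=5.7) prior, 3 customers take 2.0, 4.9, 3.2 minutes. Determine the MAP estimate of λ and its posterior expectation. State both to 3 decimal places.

MAP = 0.354; posterior mean = 0.418

Σ times = 10.1. Posterior: Gamma(shape = 3.6+3 = 6.6, rate = 5.7+10.1 = 15.8).
Mode = (α−1)/β = 5.6/15.8 = 0.354.
Mean = α/β = 6.6/15.8 = 0.418.
The mean is pulled above the mode by the posterior's right skew.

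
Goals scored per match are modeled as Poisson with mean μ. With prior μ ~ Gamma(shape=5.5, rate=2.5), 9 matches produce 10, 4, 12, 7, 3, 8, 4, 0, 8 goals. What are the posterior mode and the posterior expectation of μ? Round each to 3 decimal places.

MAP = 5.261; posterior mean = 5.348

Σ counts = 56. Posterior: Gamma(shape = 5.5+56 = 61.5, rate = 2.5+9 = 11.5).
Mode = (α−1)/β = 60.5/11.5 = 5.261.
Mean = α/β = 61.5/11.5 = 5.348.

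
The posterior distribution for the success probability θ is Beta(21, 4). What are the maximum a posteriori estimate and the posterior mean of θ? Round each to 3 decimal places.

Mode = (21−1)/(21+4−2) = 20/23 = 0.870.
Mean = 21/(21+4) = 21/25 = 0.840.

maximum a posteriori estimate = 0.870, posterior mean = 0.840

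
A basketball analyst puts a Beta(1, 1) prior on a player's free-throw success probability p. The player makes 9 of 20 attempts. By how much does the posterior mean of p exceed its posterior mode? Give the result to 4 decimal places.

0.0045

Posterior: Beta(1+9, 1+11) = Beta(10, 12).
Mode = (10−1)/(10+12−2) = 9/20 = 0.4500.
With a flat prior the MAP equals the MLE, 9/20.
Mean = 10/(10+12) = 10/22 = 0.4545.
Difference = 0.4545 − 0.4500 = 0.0045.
Right-skewed posterior ⇒ mode < mean.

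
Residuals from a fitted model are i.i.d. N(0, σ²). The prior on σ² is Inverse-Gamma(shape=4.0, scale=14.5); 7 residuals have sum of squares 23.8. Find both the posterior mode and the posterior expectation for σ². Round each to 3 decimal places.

MAP = 3.106, posterior mean = 4.062

Posterior: Inverse-Gamma(shape = 4.0+7/2 = 7.5, scale = 14.5+23.8/2 = 26.4).
Mode = β/(α+1) = 26.4/8.5 = 3.106.
Mean = β/(α−1) = 26.4/6.5 = 4.062.
Mean > mode: the posterior has a right tail.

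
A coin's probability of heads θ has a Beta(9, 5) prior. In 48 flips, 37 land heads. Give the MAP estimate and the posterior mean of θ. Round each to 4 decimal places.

MAP = 0.7500, posterior mean = 0.7419

Posterior: Beta(9+37, 5+11) = Beta(46, 16).
Mode = (46−1)/(46+16−2) = 45/60 = 0.7500.
Mean = 46/(46+16) = 46/62 = 0.7419.
The posterior is left-skewed, so the mode exceeds the mean.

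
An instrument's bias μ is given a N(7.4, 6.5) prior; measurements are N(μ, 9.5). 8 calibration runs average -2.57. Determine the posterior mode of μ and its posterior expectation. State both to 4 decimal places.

MAP = -1.0299, posterior mean = -1.0299

Posterior for μ is Normal. Precision-weighted mean: (1/6.5·7.4 + 8/9.5·-2.57) / (1/6.5 + 8/9.5) = -1.0299.
A Normal posterior is symmetric, so mode = mean.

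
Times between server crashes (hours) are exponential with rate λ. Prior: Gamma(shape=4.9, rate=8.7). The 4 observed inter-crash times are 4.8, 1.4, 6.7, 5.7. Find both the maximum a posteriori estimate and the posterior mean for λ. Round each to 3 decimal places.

MAP: 0.289. Posterior mean: 0.326.

Σ times = 18.6. Posterior: Gamma(shape = 4.9+4 = 8.9, rate = 8.7+18.6 = 27.3).
Mode = (α−1)/β = 7.9/27.3 = 0.289.
Mean = α/β = 8.9/27.3 = 0.326.
Mean > mode: the posterior has a right tail.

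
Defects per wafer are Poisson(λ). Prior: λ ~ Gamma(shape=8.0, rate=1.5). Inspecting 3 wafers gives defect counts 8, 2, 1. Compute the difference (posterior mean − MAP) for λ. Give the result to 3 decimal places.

Σ counts = 11. Posterior: Gamma(shape = 8.0+11 = 19.0, rate = 1.5+3 = 4.5).
Mode = (α−1)/β = 18.0/4.5 = 4.000.
Mean = α/β = 19.0/4.5 = 4.222.
Difference = 4.222 − 4.000 = 0.222.
The mean is pulled above the mode by the posterior's right skew.

0.222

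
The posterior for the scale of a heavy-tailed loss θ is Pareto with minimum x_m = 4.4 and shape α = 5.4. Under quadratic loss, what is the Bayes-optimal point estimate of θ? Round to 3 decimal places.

The Pareto density is strictly decreasing on [x_m, ∞), so the mode is x_m = 4.400.
Mean = α·x_m/(α−1) = 5.4·4.4/4.4 = 5.400.
Quadratic loss ⇒ the optimal estimator is the posterior mean.

5.400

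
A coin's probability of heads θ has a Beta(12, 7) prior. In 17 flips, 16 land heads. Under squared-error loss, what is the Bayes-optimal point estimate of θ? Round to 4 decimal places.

0.7778

Posterior: Beta(12+16, 7+1) = Beta(28, 8).
Mode = (28−1)/(28+8−2) = 27/34 = 0.7941.
Mean = 28/(28+8) = 28/36 = 0.7778.
Squared-error loss ⇒ the optimal estimator is the posterior mean.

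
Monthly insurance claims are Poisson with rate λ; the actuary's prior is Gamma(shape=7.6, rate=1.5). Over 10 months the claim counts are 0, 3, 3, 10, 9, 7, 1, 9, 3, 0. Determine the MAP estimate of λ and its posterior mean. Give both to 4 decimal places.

MAP estimate = 4.4870, posterior mean = 4.5739

Σ counts = 45. Posterior: Gamma(shape = 7.6+45 = 52.6, rate = 1.5+10 = 11.5).
Mode = (α−1)/β = 51.6/11.5 = 4.4870.
Mean = α/β = 52.6/11.5 = 4.5739.
Right-skewed posterior ⇒ mode < mean.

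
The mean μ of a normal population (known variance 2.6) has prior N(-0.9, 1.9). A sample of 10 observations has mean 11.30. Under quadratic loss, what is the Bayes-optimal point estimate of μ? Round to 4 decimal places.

Posterior for μ is Normal. Precision-weighted mean: (1/1.9·-0.9 + 10/2.6·11.30) / (1/1.9 + 10/2.6) = 9.8315.
A Normal posterior is symmetric, so mode = mean.
Quadratic loss ⇒ the optimal estimator is the posterior mean.

9.8315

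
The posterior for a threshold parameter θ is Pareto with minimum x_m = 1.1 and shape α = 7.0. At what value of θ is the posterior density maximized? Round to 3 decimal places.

The Pareto density is strictly decreasing on [x_m, ∞), so the mode is x_m = 1.100.
Mean = α·x_m/(α−1) = 7.0·1.1/6.0 = 1.283.
This is the posterior mode — the MAP estimate.

1.100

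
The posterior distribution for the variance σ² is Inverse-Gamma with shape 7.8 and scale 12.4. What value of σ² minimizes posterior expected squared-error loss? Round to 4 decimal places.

1.8235

Mode = β/(α+1) = 12.4/8.8 = 1.4091.
Mean = β/(α−1) = 12.4/6.8 = 1.8235.
Squared-error loss ⇒ the optimal estimator is the posterior mean.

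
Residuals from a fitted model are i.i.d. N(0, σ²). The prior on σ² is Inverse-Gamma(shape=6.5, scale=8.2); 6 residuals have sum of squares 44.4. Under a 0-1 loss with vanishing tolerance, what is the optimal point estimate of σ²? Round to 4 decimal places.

2.8952

Posterior: Inverse-Gamma(shape = 6.5+6/2 = 9.5, scale = 8.2+44.4/2 = 30.4).
Mode = β/(α+1) = 30.4/10.5 = 2.8952.
Mean = β/(α−1) = 30.4/8.5 = 3.5765.
This is the posterior mode — the MAP estimate.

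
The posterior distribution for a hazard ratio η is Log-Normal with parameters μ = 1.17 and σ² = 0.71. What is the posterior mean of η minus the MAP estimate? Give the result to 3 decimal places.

Mode = exp(μ − σ²) = exp(0.46) = 1.584.
Mean = exp(μ + σ²/2) = exp(1.525) = 4.595.
Difference = 4.595 − 1.584 = 3.011.

3.011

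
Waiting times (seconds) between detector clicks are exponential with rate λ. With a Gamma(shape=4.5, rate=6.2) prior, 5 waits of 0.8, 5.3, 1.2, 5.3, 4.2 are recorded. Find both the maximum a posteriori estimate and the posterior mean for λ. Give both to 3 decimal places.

Σ times = 16.8. Posterior: Gamma(shape = 4.5+5 = 9.5, rate = 6.2+16.8 = 23.0).
Mode = (α−1)/β = 8.5/23.0 = 0.370.
Mean = α/β = 9.5/23.0 = 0.413.
The posterior is right-skewed, so the mean exceeds the mode.

λ_MAP = 0.370, E[λ|data] = 0.413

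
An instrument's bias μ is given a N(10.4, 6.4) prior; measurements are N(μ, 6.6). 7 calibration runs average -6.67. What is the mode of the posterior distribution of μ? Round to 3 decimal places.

-4.478

Posterior for μ is Normal. Precision-weighted mean: (1/6.4·10.4 + 7/6.6·-6.67) / (1/6.4 + 7/6.6) = -4.478.
A Normal posterior is symmetric, so mode = mean.
This is the posterior mode — the MAP estimate.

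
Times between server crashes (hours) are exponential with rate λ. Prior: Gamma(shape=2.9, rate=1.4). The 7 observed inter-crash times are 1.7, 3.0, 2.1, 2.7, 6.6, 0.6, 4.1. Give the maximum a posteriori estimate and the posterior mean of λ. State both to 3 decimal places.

Σ times = 20.8. Posterior: Gamma(shape = 2.9+7 = 9.9, rate = 1.4+20.8 = 22.2).
Mode = (α−1)/β = 8.9/22.2 = 0.401.
Mean = α/β = 9.9/22.2 = 0.446.

MAP = 0.401, posterior mean = 0.446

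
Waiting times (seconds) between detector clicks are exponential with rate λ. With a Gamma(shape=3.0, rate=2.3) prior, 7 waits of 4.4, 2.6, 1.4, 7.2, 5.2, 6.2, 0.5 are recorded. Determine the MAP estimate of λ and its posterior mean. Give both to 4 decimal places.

λ_MAP = 0.3020, E[λ|data] = 0.3356

Σ times = 27.5. Posterior: Gamma(shape = 3.0+7 = 10.0, rate = 2.3+27.5 = 29.8).
Mode = (α−1)/β = 9.0/29.8 = 0.3020.
Mean = α/β = 10.0/29.8 = 0.3356.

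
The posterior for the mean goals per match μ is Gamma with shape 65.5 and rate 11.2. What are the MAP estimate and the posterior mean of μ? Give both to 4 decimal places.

MAP: 5.7589. Posterior mean: 5.8482.

Mode = (α−1)/β = 64.5/11.2 = 5.7589.
Mean = α/β = 65.5/11.2 = 5.8482.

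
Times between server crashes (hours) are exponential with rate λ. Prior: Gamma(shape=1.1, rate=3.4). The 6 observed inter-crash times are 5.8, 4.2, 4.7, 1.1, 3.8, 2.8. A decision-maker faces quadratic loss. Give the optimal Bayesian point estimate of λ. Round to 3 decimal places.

0.275

Σ times = 22.4. Posterior: Gamma(shape = 1.1+6 = 7.1, rate = 3.4+22.4 = 25.8).
Mode = (α−1)/β = 6.1/25.8 = 0.236.
Mean = α/β = 7.1/25.8 = 0.275.
Quadratic loss ⇒ the optimal estimator is the posterior mean.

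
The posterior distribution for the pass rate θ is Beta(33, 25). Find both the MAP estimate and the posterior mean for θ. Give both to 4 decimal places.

MAP = 0.5714, posterior mean = 0.5690

Mode = (33−1)/(33+25−2) = 32/56 = 0.5714.
Mean = 33/(33+25) = 33/58 = 0.5690.
Mode > mean: the posterior has a left tail.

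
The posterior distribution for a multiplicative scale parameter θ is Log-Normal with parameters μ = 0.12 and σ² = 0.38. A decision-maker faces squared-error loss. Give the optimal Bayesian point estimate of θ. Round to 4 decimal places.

Mode = exp(μ − σ²) = exp(-0.26) = 0.7711.
Mean = exp(μ + σ²/2) = exp(0.310) = 1.3634.
Squared-error loss ⇒ the optimal estimator is the posterior mean.

1.3634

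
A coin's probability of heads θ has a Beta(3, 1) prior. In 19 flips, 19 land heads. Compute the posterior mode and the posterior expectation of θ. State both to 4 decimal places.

posterior mode = 1.0000, posterior expectation = 0.9565

Posterior: Beta(3+19, 1+0) = Beta(22, 1).
Since β = 1 ≤ 1 and α > 1, the Beta density is monotone increasing on [0,1]; the mode is at 1.
Mean = 22/(22+1) = 0.9565.
Left-skewed posterior ⇒ mean < mode.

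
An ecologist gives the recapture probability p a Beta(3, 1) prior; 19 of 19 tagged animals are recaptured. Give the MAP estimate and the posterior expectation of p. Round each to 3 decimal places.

MAP: 1.000. Posterior mean: 0.957.

Posterior: Beta(3+19, 1+0) = Beta(22, 1).
Since β = 1 ≤ 1 and α > 1, the Beta density is monotone increasing on [0,1]; the mode is at 1.
Mean = 22/(22+1) = 0.957.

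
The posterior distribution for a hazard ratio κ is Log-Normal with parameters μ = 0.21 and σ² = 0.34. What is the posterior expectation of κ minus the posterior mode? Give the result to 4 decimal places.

Mode = exp(μ − σ²) = exp(-0.13) = 0.8781.
Mean = exp(μ + σ²/2) = exp(0.380) = 1.4623.
Difference = 1.4623 − 0.8781 = 0.5842.
The posterior is right-skewed, so the mean exceeds the mode.

0.5842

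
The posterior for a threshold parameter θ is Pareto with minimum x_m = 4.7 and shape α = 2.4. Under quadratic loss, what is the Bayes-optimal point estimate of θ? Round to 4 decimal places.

8.0571

The Pareto density is strictly decreasing on [x_m, ∞), so the mode is x_m = 4.7000.
Mean = α·x_m/(α−1) = 2.4·4.7/1.4 = 8.0571.
Quadratic loss ⇒ the optimal estimator is the posterior mean.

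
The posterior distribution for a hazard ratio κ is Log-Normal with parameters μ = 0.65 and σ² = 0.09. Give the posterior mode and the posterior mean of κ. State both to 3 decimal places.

Mode = exp(μ − σ²) = exp(0.56) = 1.751.
Mean = exp(μ + σ²/2) = exp(0.695) = 2.004.

MAP = 1.751, posterior mean = 2.004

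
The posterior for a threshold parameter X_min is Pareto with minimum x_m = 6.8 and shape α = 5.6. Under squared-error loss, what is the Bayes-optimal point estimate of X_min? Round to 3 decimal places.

The Pareto density is strictly decreasing on [x_m, ∞), so the mode is x_m = 6.800.
Mean = α·x_m/(α−1) = 5.6·6.8/4.6 = 8.278.
Squared-error loss ⇒ the optimal estimator is the posterior mean.

8.278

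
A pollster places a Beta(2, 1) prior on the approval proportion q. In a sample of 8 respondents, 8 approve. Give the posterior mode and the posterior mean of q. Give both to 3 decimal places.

MAP = 1.000; posterior mean = 0.909

Posterior: Beta(2+8, 1+0) = Beta(10, 1).
Since β = 1 ≤ 1 and α > 1, the Beta density is monotone increasing on [0,1]; the mode is at 1.
Mean = 10/(10+1) = 0.909.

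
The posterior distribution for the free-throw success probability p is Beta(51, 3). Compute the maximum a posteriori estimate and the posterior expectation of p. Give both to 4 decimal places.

MAP: 0.9615. Posterior mean: 0.9444.

Mode = (51−1)/(51+3−2) = 50/52 = 0.9615.
Mean = 51/(51+3) = 51/54 = 0.9444.
The posterior is left-skewed, so the mode exceeds the mean.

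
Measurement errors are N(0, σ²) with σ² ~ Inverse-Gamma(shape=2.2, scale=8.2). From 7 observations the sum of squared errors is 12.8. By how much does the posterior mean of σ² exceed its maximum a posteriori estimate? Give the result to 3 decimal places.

Posterior: Inverse-Gamma(shape = 2.2+7/2 = 5.7, scale = 8.2+12.8/2 = 14.6).
Mode = β/(α+1) = 14.6/6.7 = 2.179.
Mean = β/(α−1) = 14.6/4.7 = 3.106.
Difference = 3.106 − 2.179 = 0.927.
Mean > mode: the posterior has a right tail.

0.927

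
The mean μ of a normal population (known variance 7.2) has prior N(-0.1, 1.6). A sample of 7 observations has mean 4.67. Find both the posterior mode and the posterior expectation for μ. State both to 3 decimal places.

Posterior for μ is Normal. Precision-weighted mean: (1/1.6·-0.1 + 7/7.2·4.67) / (1/1.6 + 7/7.2) = 2.803.
A Normal posterior is symmetric, so mode = mean.

μ_MAP = 2.803, E[μ|data] = 2.803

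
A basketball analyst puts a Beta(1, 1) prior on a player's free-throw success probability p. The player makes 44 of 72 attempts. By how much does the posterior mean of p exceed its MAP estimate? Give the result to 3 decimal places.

Posterior: Beta(1+44, 1+28) = Beta(45, 29).
Mode = (45−1)/(45+29−2) = 44/72 = 0.611.
Mean = 45/(45+29) = 45/74 = 0.608.
Difference = 0.608 − 0.611 = -0.003.

-0.003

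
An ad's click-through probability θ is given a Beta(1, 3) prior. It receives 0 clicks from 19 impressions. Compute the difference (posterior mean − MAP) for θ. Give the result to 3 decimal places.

Posterior: Beta(1+0, 3+19) = Beta(1, 22).
Since α = 1 ≤ 1 and β > 1, the Beta density is monotone decreasing on [0,1]; the mode is at 0.
Mean = 1/(1+22) = 0.043.
Difference = 0.043 − 0.000 = 0.043.
Mean > mode: the posterior has a right tail.

0.043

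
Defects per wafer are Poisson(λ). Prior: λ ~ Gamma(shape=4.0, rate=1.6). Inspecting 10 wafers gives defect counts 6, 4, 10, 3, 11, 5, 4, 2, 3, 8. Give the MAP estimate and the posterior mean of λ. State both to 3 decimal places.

Σ counts = 56. Posterior: Gamma(shape = 4.0+56 = 60.0, rate = 1.6+10 = 11.6).
Mode = (α−1)/β = 59.0/11.6 = 5.086.
Mean = α/β = 60.0/11.6 = 5.172.

MAP: 5.086. Posterior mean: 5.172.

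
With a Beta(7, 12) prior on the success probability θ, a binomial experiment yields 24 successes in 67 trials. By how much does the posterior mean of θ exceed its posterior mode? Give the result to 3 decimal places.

0.003

Posterior: Beta(7+24, 12+43) = Beta(31, 55).
Mode = (31−1)/(31+55−2) = 30/84 = 0.357.
Mean = 31/(31+55) = 31/86 = 0.360.
Difference = 0.360 − 0.357 = 0.003.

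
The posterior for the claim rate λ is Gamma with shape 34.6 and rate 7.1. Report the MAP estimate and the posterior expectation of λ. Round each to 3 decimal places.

Mode = (α−1)/β = 33.6/7.1 = 4.732.
Mean = α/β = 34.6/7.1 = 4.873.

MAP = 4.732; posterior mean = 4.873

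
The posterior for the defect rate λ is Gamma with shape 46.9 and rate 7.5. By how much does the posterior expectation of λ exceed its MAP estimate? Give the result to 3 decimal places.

0.133

Mode = (α−1)/β = 45.9/7.5 = 6.120.
Mean = α/β = 46.9/7.5 = 6.253.
Difference = 6.253 − 6.120 = 0.133.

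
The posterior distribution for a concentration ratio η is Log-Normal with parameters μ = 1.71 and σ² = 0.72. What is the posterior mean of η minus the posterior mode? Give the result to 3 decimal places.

Mode = exp(μ − σ²) = exp(0.99) = 2.691.
Mean = exp(μ + σ²/2) = exp(2.070) = 7.925.
Difference = 7.925 − 2.691 = 5.234.

5.234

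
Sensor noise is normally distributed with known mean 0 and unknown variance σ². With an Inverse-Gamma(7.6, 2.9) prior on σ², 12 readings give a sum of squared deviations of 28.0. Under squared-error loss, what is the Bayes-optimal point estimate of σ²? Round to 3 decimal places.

1.341

Posterior: Inverse-Gamma(shape = 7.6+12/2 = 13.6, scale = 2.9+28.0/2 = 16.9).
Mode = β/(α+1) = 16.9/14.6 = 1.158.
Mean = β/(α−1) = 16.9/12.6 = 1.341.
Squared-error loss ⇒ the optimal estimator is the posterior mean.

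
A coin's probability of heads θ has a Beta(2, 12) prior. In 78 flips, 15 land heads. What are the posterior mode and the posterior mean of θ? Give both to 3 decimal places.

MAP = 0.178, posterior mean = 0.185

Posterior: Beta(2+15, 12+63) = Beta(17, 75).
Mode = (17−1)/(17+75−2) = 16/90 = 0.178.
Mean = 17/(17+75) = 17/92 = 0.185.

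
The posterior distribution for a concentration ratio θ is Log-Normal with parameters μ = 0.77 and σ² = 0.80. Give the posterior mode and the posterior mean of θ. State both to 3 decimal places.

θ_MAP = 0.970, E[θ|data] = 3.222

Mode = exp(μ − σ²) = exp(-0.03) = 0.970.
Mean = exp(μ + σ²/2) = exp(1.170) = 3.222.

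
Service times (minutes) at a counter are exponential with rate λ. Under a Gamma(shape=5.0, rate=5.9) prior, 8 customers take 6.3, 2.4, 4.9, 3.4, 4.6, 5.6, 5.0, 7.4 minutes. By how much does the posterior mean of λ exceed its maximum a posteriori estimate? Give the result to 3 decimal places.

0.022

Σ times = 39.6. Posterior: Gamma(shape = 5.0+8 = 13.0, rate = 5.9+39.6 = 45.5).
Mode = (α−1)/β = 12.0/45.5 = 0.264.
Mean = α/β = 13.0/45.5 = 0.286.
Difference = 0.286 − 0.264 = 0.022.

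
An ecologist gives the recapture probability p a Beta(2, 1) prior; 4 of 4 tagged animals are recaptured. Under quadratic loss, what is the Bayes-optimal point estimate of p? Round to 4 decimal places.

0.8571

Posterior: Beta(2+4, 1+0) = Beta(6, 1).
Since β = 1 ≤ 1 and α > 1, the Beta density is monotone increasing on [0,1]; the mode is at 1.
Mean = 6/(6+1) = 0.8571.
Quadratic loss ⇒ the optimal estimator is the posterior mean.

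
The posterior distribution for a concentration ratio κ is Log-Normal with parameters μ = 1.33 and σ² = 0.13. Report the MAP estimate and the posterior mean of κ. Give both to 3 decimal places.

Mode = exp(μ − σ²) = exp(1.20) = 3.320.
Mean = exp(μ + σ²/2) = exp(1.395) = 4.035.
Mean > mode: the posterior has a right tail.

κ_MAP = 3.320, E[κ|data] = 4.035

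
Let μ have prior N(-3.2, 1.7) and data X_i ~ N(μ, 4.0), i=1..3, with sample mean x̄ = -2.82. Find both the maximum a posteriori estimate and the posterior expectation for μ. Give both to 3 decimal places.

MAP: -2.987. Posterior mean: -2.987.

Posterior for μ is Normal. Precision-weighted mean: (1/1.7·-3.2 + 3/4.0·-2.82) / (1/1.7 + 3/4.0) = -2.987.
A Normal posterior is symmetric, so mode = mean.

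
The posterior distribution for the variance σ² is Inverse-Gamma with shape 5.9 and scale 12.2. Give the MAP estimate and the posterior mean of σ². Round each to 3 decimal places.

Mode = β/(α+1) = 12.2/6.9 = 1.768.
Mean = β/(α−1) = 12.2/4.9 = 2.490.
Right-skewed posterior ⇒ mode < mean.

MAP estimate = 1.768, posterior mean = 2.490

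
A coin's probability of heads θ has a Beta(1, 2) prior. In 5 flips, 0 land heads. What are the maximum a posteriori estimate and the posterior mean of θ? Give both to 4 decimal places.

MAP = 0.0000, posterior mean = 0.1250

Posterior: Beta(1+0, 2+5) = Beta(1, 7).
Since α = 1 ≤ 1 and β > 1, the Beta density is monotone decreasing on [0,1]; the mode is at 0.
Mean = 1/(1+7) = 0.1250.
The mean is pulled above the mode by the posterior's right skew.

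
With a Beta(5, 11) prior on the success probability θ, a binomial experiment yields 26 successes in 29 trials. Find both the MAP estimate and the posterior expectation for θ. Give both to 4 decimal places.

MAP estimate = 0.6977, posterior expectation = 0.6889

Posterior: Beta(5+26, 11+3) = Beta(31, 14).
Mode = (31−1)/(31+14−2) = 30/43 = 0.6977.
Mean = 31/(31+14) = 31/45 = 0.6889.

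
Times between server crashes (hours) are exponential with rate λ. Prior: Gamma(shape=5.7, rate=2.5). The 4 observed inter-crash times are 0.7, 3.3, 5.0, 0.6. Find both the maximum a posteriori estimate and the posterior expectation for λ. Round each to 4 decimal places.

Σ times = 9.6. Posterior: Gamma(shape = 5.7+4 = 9.7, rate = 2.5+9.6 = 12.1).
Mode = (α−1)/β = 8.7/12.1 = 0.7190.
Mean = α/β = 9.7/12.1 = 0.8017.
Mean > mode: the posterior has a right tail.

λ_MAP = 0.7190, E[λ|data] = 0.8017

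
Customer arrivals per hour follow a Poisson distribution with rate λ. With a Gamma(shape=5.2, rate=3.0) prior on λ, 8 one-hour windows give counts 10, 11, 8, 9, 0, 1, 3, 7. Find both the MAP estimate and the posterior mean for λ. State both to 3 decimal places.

Σ counts = 49. Posterior: Gamma(shape = 5.2+49 = 54.2, rate = 3.0+8 = 11.0).
Mode = (α−1)/β = 53.2/11.0 = 4.836.
Mean = α/β = 54.2/11.0 = 4.927.
The posterior is right-skewed, so the mean exceeds the mode.

MAP: 4.836. Posterior mean: 4.927.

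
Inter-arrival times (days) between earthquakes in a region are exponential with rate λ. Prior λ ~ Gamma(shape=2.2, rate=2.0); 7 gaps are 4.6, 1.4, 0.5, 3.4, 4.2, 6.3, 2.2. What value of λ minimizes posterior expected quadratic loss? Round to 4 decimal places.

Σ times = 22.6. Posterior: Gamma(shape = 2.2+7 = 9.2, rate = 2.0+22.6 = 24.6).
Mode = (α−1)/β = 8.2/24.6 = 0.3333.
Mean = α/β = 9.2/24.6 = 0.3740.
Quadratic loss ⇒ the optimal estimator is the posterior mean.

0.3740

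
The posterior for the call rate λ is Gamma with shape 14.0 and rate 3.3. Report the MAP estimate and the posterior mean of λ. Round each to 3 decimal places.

Mode = (α−1)/β = 13.0/3.3 = 3.939.
Mean = α/β = 14.0/3.3 = 4.242.
Mean > mode: the posterior has a right tail.

MAP = 3.939; posterior mean = 4.242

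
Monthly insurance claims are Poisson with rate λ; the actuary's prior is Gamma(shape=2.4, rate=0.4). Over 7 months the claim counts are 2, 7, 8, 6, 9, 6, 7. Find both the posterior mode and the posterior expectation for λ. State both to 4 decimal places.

MAP = 6.2703; posterior mean = 6.4054

Σ counts = 45. Posterior: Gamma(shape = 2.4+45 = 47.4, rate = 0.4+7 = 7.4).
Mode = (α−1)/β = 46.4/7.4 = 6.2703.
Mean = α/β = 47.4/7.4 = 6.4054.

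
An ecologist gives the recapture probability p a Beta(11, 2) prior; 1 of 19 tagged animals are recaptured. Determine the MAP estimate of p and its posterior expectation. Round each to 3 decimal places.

MAP: 0.367. Posterior mean: 0.375.

Posterior: Beta(11+1, 2+18) = Beta(12, 20).
Mode = (12−1)/(12+20−2) = 11/30 = 0.367.
Mean = 12/(12+20) = 12/32 = 0.375.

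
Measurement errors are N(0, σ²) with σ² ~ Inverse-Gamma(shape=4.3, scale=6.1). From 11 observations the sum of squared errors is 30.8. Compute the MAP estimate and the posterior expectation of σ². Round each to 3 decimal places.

Posterior: Inverse-Gamma(shape = 4.3+11/2 = 9.8, scale = 6.1+30.8/2 = 21.5).
Mode = β/(α+1) = 21.5/10.8 = 1.991.
Mean = β/(α−1) = 21.5/8.8 = 2.443.

σ²_MAP = 1.991, E[σ²|data] = 2.443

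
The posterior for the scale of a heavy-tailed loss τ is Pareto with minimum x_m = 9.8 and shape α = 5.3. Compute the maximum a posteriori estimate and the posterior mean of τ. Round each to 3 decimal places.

The Pareto density is strictly decreasing on [x_m, ∞), so the mode is x_m = 9.800.
Mean = α·x_m/(α−1) = 5.3·9.8/4.3 = 12.079.

τ_MAP = 9.800, E[τ|data] = 12.079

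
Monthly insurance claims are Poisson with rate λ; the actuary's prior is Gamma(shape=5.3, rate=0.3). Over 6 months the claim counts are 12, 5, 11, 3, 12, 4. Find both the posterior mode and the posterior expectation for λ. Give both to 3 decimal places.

Σ counts = 47. Posterior: Gamma(shape = 5.3+47 = 52.3, rate = 0.3+6 = 6.3).
Mode = (α−1)/β = 51.3/6.3 = 8.143.
Mean = α/β = 52.3/6.3 = 8.302.
The posterior is right-skewed, so the mean exceeds the mode.

MAP: 8.143. Posterior mean: 8.302.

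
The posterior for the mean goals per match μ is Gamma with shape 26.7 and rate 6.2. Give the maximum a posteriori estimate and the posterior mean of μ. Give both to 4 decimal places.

MAP: 4.1452. Posterior mean: 4.3065.

Mode = (α−1)/β = 25.7/6.2 = 4.1452.
Mean = α/β = 26.7/6.2 = 4.3065.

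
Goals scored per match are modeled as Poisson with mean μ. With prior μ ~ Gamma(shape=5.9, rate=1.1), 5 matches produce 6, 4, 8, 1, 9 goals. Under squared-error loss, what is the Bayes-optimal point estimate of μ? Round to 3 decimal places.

5.557

Σ counts = 28. Posterior: Gamma(shape = 5.9+28 = 33.9, rate = 1.1+5 = 6.1).
Mode = (α−1)/β = 32.9/6.1 = 5.393.
Mean = α/β = 33.9/6.1 = 5.557.
Squared-error loss ⇒ the optimal estimator is the posterior mean.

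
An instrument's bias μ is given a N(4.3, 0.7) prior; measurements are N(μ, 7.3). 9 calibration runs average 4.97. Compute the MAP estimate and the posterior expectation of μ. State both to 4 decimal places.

Posterior for μ is Normal. Precision-weighted mean: (1/0.7·4.3 + 9/7.3·4.97) / (1/0.7 + 9/7.3) = 4.6104.
A Normal posterior is symmetric, so mode = mean.

MAP: 4.6104. Posterior mean: 4.6104.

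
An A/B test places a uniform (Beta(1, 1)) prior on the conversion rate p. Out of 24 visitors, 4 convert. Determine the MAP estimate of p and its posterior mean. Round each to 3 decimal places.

Posterior: Beta(1+4, 1+20) = Beta(5, 21).
Mode = (5−1)/(5+21−2) = 4/24 = 0.167.
Mean = 5/(5+21) = 5/26 = 0.192.

MAP = 0.167, posterior mean = 0.192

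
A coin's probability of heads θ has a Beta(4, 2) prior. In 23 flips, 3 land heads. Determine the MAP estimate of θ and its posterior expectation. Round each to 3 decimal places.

MAP = 0.222; posterior mean = 0.241

Posterior: Beta(4+3, 2+20) = Beta(7, 22).
Mode = (7−1)/(7+22−2) = 6/27 = 0.222.
Mean = 7/(7+22) = 7/29 = 0.241.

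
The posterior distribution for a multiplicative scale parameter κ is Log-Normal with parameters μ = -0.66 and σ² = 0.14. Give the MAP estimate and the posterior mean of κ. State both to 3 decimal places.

MAP estimate = 0.449, posterior mean = 0.554

Mode = exp(μ − σ²) = exp(-0.80) = 0.449.
Mean = exp(μ + σ²/2) = exp(-0.590) = 0.554.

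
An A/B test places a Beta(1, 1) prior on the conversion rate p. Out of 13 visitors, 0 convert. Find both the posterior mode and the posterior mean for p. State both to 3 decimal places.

MAP = 0.000; posterior mean = 0.067

Posterior: Beta(1+0, 1+13) = Beta(1, 14).
Since α = 1 ≤ 1 and β > 1, the Beta density is monotone decreasing on [0,1]; the mode is at 0.
Mean = 1/(1+14) = 0.067.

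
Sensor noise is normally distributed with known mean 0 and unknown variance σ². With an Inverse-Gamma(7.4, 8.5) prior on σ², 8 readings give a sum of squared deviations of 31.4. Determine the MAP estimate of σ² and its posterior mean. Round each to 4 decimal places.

Posterior: Inverse-Gamma(shape = 7.4+8/2 = 11.4, scale = 8.5+31.4/2 = 24.2).
Mode = β/(α+1) = 24.2/12.4 = 1.9516.
Mean = β/(α−1) = 24.2/10.4 = 2.3269.
Right-skewed posterior ⇒ mode < mean.

MAP: 1.9516. Posterior mean: 2.3269.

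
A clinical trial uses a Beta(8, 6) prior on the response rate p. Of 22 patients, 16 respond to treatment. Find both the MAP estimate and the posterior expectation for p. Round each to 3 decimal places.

MAP = 0.676; posterior mean = 0.667

Posterior: Beta(8+16, 6+6) = Beta(24, 12).
Mode = (24−1)/(24+12−2) = 23/34 = 0.676.
Mean = 24/(24+12) = 24/36 = 0.667.
The mean is pulled below the mode by the posterior's left skew.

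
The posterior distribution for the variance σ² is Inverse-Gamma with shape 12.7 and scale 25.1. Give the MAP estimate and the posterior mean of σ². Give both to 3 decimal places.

Mode = β/(α+1) = 25.1/13.7 = 1.832.
Mean = β/(α−1) = 25.1/11.7 = 2.145.

MAP = 1.832, posterior mean = 2.145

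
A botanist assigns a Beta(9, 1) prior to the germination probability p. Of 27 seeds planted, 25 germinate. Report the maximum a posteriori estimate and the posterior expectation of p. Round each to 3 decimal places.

p_MAP = 0.943, E[p|data] = 0.919

Posterior: Beta(9+25, 1+2) = Beta(34, 3).
Mode = (34−1)/(34+3−2) = 33/35 = 0.943.
Mean = 34/(34+3) = 34/37 = 0.919.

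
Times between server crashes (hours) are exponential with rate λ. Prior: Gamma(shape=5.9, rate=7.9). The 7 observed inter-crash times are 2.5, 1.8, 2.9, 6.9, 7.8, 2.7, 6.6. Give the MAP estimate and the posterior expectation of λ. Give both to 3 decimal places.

MAP: 0.304. Posterior mean: 0.330.

Σ times = 31.2. Posterior: Gamma(shape = 5.9+7 = 12.9, rate = 7.9+31.2 = 39.1).
Mode = (α−1)/β = 11.9/39.1 = 0.304.
Mean = α/β = 12.9/39.1 = 0.330.
The posterior is right-skewed, so the mean exceeds the mode.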